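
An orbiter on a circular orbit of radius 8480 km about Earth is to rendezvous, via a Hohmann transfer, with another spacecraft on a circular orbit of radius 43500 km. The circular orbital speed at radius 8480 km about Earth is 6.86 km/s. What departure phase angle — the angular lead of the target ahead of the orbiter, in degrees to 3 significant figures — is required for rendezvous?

φ = 96.9°

From the circular-orbit relation v² = μ/r at r = 8480 km: μ = v²r = (6.86)² × 8480 = 3.99065×10^5 km³/s².
The Hohmann ellipse has a_t = (r₁ + r₂)/2 = 25990 km.
The half-period of the transfer ellipse is t = π√(a_t³/μ) = 20837 s.
Target angular speed ω₂ = √(μ/r₂³) = 6.9629×10^-5 rad/s.
Angle swept by the target during transfer: ω₂·t = 1.4509 rad = 83.13°.
The orbiter traverses 180° on the transfer ellipse, so the target must lead by 180° − 83.13° = 96.9°.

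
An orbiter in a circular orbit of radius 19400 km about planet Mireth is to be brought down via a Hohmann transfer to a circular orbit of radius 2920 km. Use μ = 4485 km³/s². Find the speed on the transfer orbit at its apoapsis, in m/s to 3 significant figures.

Transfer-ellipse semi-major axis a_t = (r₁ + r₂)/2 = (19400 + 2920)/2 = 11160 km.
At apoapsis, r = 19400 km.
From the vis-viva equation, v = √[μ(2/r − 1/a_t)] = 0.2459 km/s.

v = 246 m/s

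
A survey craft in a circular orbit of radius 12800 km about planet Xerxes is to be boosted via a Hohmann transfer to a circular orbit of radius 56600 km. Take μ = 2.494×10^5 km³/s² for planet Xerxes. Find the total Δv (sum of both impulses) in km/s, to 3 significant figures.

The Hohmann ellipse has a_t = (r₁ + r₂)/2 = 34700 km.
At r₁ the circular-orbit speed is v₁ = √(μ/r₁) = 4.4141 km/s.
On the transfer ellipse at r₁, vis-viva equation gives v_p = √[μ(2/r₁ − 1/a_t)] = 5.6375 km/s.
First burn Δv₁ = |v_p − v₁| = 1.2234 km/s.
Circular speed at r₂: v₂ = √(μ/r₂) = 2.09913 km/s.
Transfer-orbit speed at r₂: v_a = √[μ(2/r₂ − 1/a_t)] = 1.27491 km/s.
Second burn Δv₂ = |v₂ − v_a| = 0.82422 km/s.
Total Δv = Δv₁ + Δv₂ = 2.048 km/s.

Δv = 2.05 km/s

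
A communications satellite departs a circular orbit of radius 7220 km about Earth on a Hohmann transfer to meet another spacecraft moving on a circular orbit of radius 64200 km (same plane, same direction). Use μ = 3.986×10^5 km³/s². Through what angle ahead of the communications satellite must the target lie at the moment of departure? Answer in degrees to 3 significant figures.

Transfer-ellipse semi-major axis a_t = (r₁ + r₂)/2 = (7220 + 64200)/2 = 35710 km.
Transfer time t = π√(a_t³/μ) = 33579 s.
The target's mean motion on its circular orbit is ω₂ = √(μ/r₂³) = 3.8812×10^-5 rad/s.
Angle swept by the target during transfer: ω₂·t = 1.3033 rad = 74.67°.
Arrival is 180° from departure on the ellipse, so φ = 180° − 74.67° = 105°.

φ = 105°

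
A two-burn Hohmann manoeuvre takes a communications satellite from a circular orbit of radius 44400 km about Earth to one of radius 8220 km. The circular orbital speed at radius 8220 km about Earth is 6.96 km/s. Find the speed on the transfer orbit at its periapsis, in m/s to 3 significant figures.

From the circular-orbit relation v² = μ/r at r = 8220 km: μ = v²r = (6.96)² × 8220 = 3.98190×10^5 km³/s².
Transfer-ellipse semi-major axis a_t = (r₁ + r₂)/2 = (44400 + 8220)/2 = 26310 km.
At periapsis, r = 8220 km.
Vis-viva: v = √[μ(2/r − 1/a_t)] = √[3.98190×10^5 × (2/8220 − 1/26310)] = 9.041 km/s.

v = 9040 m/s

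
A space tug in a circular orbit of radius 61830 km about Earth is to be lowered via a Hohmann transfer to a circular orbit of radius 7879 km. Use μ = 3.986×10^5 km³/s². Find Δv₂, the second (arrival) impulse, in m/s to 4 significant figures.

Δv₂ = 2361 m/s

Semi-major axis of the transfer orbit: a_t = (61830 + 7879)/2 = 34854.5 km.
Circular speed at r = 7879 km: v_c = √(μ/r) = 7.1127 km/s.
Vis-viva on the transfer ellipse at r = 7879 km gives v_t = √[μ(2/r − 1/a_t)] = 9.4733 km/s.
Δv₂ = |v_t − v_c| = |9.4733 − 7.1127| = 2.361 km/s.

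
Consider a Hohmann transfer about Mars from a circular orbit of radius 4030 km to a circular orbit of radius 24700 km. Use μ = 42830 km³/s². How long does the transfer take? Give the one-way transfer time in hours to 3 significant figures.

Semi-major axis of the transfer orbit: a_t = (4030 + 24700)/2 = 14365 km.
Half the transfer-orbit period gives t = π√(a_t³/μ) = 26140 s.
Converting: 26140 s ÷ 3600 s/hour = 7.26 hours.

t = 7.26 hours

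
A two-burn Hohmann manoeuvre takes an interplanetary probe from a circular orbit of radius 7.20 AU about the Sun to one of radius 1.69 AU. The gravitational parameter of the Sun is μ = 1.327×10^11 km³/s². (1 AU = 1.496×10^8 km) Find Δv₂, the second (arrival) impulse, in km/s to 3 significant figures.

In km: r₁ = 7.20 × 1.496×10^8 = 1.07712×10^9 km; r₂ = 1.69 × 1.496×10^8 = 2.52824×10^8 km.
The Hohmann ellipse has a_t = (r₁ + r₂)/2 = 6.64972×10^8 km.
Circular speed at r = 2.52824×10^8 km: v_c = √(μ/r) = 22.910 km/s.
Vis-viva on the transfer ellipse at r = 2.52824×10^8 km gives v_t = √[μ(2/r − 1/a_t)] = 29.158 km/s.
Δv₂ = |v_t − v_c| = |29.158 − 22.910| = 6.248 km/s.

Δv₂ = 6.25 km/s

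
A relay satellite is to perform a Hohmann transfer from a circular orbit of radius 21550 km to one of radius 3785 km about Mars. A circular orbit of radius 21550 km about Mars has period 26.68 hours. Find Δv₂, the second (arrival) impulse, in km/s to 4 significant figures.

From Kepler's third law T² = 4π²r³/μ at r = 21550 km, T = 26.68 hours = 26.68 × 3600 s = 96048 s: μ = 4π²r³/T² = 42827.7 km³/s².
Transfer-ellipse semi-major axis a_t = (r₁ + r₂)/2 = (21550 + 3785)/2 = 12667.5 km.
Circular speed at r = 3785 km: v_c = √(μ/r) = 3.3638 km/s.
Transfer-orbit speed at the same r (vis-viva, a = a_t): v_t = √[μ(2/r − 1/a_t)] = 4.3874 km/s.
Δv₂ = |v_t − v_c| = |4.3874 − 3.3638| = 1.024 km/s.

Δv₂ = 1.024 km/s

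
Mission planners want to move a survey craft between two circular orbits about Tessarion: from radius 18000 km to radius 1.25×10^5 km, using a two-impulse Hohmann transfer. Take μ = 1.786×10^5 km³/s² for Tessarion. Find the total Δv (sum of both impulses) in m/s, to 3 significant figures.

The Hohmann ellipse has a_t = (r₁ + r₂)/2 = 71500 km.
Circular speed at r₁: v₁ = √(μ/r₁) = √(1.786×10^5/18000) = 3.150 km/s.
On the transfer ellipse at r₁, v² = μ(2/r − 1/a) gives v_p = √[μ(2/r₁ − 1/a_t)] = 4.165 km/s.
First burn Δv₁ = |v_p − v₁| = 1.015 km/s.
Circular speed at r₂: v₂ = √(μ/r₂) = 1.19532 km/s.
Transfer-orbit speed at r₂: v_a = √[μ(2/r₂ − 1/a_t)] = 0.599748 km/s.
Second burn Δv₂ = |v₂ − v_a| = 0.5956 km/s.
Δv = Δv₁ + Δv₂ = 1.015 + 0.5956 = 1.611 km/s.

Δv = 1610 m/s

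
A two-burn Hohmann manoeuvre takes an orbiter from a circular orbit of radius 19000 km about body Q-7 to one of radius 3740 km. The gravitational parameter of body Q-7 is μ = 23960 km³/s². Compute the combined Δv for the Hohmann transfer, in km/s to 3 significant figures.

Transfer-ellipse semi-major axis a_t = (r₁ + r₂)/2 = (19000 + 3740)/2 = 11370 km.
Circular speed at r₁: v₁ = √(μ/r₁) = √(23960/19000) = 1.123 km/s.
On the transfer ellipse at r₁, vis-viva gives v_a = √[μ(2/r₁ − 1/a_t)] = 0.6441 km/s.
First burn Δv₁ = |v_a − v₁| = 0.4789 km/s.
At r₂, v₂ = √(μ/r₂) = 2.5311 km/s.
Transfer-orbit speed at r₂: v_p = √[μ(2/r₂ − 1/a_t)] = 3.2719 km/s.
Second burn Δv₂ = |v₂ − v_p| = 0.7408 km/s.
Total Δv = Δv₁ + Δv₂ = 1.220 km/s.

Δv = 1.22 km/s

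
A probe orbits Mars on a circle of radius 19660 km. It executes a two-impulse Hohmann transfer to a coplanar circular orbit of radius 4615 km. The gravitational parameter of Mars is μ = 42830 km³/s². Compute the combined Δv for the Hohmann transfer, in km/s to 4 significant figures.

The Hohmann ellipse has a_t = (r₁ + r₂)/2 = 12137.5 km.
At r₁ the circular-orbit speed is v₁ = √(μ/r₁) = 1.476 km/s.
Transfer-orbit speed at r₁ (vis-viva): v_a = √[μ(2/r₁ − 1/a_t)] = 0.9101 km/s.
First burn Δv₁ = |v_a − v₁| = 0.5659 km/s.
At r₂, v₂ = √(μ/r₂) = 3.0464 km/s.
Transfer-orbit speed at r₂: v_p = √[μ(2/r₂ − 1/a_t)] = 3.8772 km/s.
Second burn Δv₂ = |v₂ − v_p| = 0.8308 km/s.
Δv = Δv₁ + Δv₂ = 0.5659 + 0.8308 = 1.397 km/s.

Δv = 1.397 km/s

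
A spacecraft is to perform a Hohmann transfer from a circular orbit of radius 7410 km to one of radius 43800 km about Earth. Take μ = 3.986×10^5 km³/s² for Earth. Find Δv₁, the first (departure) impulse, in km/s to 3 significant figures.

Δv₁ = 2.26 km/s

Transfer-ellipse semi-major axis a_t = (r₁ + r₂)/2 = (7410 + 43800)/2 = 25605 km.
On the circular orbit at r = 7410 km, v_c = √(μ/r) = 7.3343 km/s.
Vis-viva on the transfer ellipse at r = 7410 km gives v_t = √[μ(2/r − 1/a_t)] = 9.5926 km/s.
Δv₁ = |v_t − v_c| = |9.5926 − 7.3343| = 2.258 km/s.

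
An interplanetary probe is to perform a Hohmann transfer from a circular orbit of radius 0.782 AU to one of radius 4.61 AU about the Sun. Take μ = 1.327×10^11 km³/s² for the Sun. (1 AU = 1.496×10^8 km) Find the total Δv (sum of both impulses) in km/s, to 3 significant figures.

Δv = 16.8 km/s

In km: r₁ = 0.782 × 1.496×10^8 = 1.169872×10^8 km; r₂ = 4.61 × 1.496×10^8 = 6.89656×10^8 km.
Transfer-ellipse semi-major axis a_t = (r₁ + r₂)/2 = (1.169872×10^8 + 6.89656×10^8)/2 = 4.033216×10^8 km.
At r₁ the circular-orbit speed is v₁ = √(μ/r₁) = 33.68 km/s.
Transfer-orbit speed at r₁ (vis-viva equation): v_p = √[μ(2/r₁ − 1/a_t)] = 44.04 km/s.
First burn Δv₁ = |v_p − v₁| = 10.36 km/s.
At r₂, v₂ = √(μ/r₂) = 13.8714 km/s.
Transfer-orbit speed at r₂: v_a = √[μ(2/r₂ − 1/a_t)] = 7.47072 km/s.
Second burn Δv₂ = |v₂ − v_a| = 6.401 km/s.
Δv = Δv₁ + Δv₂ = 10.36 + 6.401 = 16.76 km/s.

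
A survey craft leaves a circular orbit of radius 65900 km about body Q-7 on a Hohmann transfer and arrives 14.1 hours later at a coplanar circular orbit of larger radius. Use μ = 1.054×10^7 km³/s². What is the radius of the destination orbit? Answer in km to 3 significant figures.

r₂ = 2.14×10^5 km

Transfer time t = 14.1 hours = 50760 s, and t = π√(a_t³/μ).
So a_t = (μ t²/π²)^(1/3) = (1.054×10^7 × (50760)² / π²)^(1/3) = 1.4013×10^5 km.
Since a_t = (r₁ + r₂)/2, r₂ = 2a_t − r₁ = 2×1.4013×10^5 − 65900 = 2.1436×10^5 km.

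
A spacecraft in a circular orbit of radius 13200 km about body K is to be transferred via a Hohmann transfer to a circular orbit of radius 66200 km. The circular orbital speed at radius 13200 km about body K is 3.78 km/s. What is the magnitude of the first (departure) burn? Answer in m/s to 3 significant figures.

Δv₁ = 1100 m/s

From the circular-orbit relation v² = μ/r at r = 13200 km: μ = v²r = (3.78)² × 13200 = 1.88607×10^5 km³/s².
Semi-major axis of the transfer orbit: a_t = (13200 + 66200)/2 = 39700 km.
On the circular orbit at r = 13200 km, v_c = √(μ/r) = 3.780 km/s.
Transfer-orbit speed at the same r (vis-viva, a = a_t): v_t = √[μ(2/r − 1/a_t)] = 4.881 km/s.
Δv₁ = |v_t − v_c| = |4.881 − 3.780| = 1.101 km/s.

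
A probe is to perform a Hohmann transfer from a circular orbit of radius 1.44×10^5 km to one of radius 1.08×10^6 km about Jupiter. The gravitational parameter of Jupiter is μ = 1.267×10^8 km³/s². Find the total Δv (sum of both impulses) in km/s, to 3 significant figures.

The Hohmann ellipse has a_t = (r₁ + r₂)/2 = 6.120×10^5 km.
At r₁ the circular-orbit speed is v₁ = √(μ/r₁) = 29.662 km/s.
On the transfer ellipse at r₁, vis-viva gives v_p = √[μ(2/r₁ − 1/a_t)] = 39.404 km/s.
First burn Δv₁ = |v_p − v₁| = 9.742 km/s.
At r₂, v₂ = √(μ/r₂) = 10.831 km/s.
Transfer-orbit speed at r₂: v_a = √[μ(2/r₂ − 1/a_t)] = 5.2539 km/s.
Second burn Δv₂ = |v₂ − v_a| = 5.577 km/s.
Δv = Δv₁ + Δv₂ = 9.742 + 5.577 = 15.32 km/s.

Δv = 15.3 km/s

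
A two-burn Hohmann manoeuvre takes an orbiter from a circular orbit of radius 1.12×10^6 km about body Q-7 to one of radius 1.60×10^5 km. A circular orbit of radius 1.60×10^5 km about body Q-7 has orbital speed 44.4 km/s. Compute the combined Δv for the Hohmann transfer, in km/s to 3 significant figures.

From the circular-orbit relation v² = μ/r at r = 1.60×10^5 km: μ = v²r = (44.4)² × 1.60×10^5 = 3.15418×10^8 km³/s².
Transfer-ellipse semi-major axis a_t = (r₁ + r₂)/2 = (1.120×10^6 + 1.600×10^5)/2 = 6.400×10^5 km.
Circular speed at r₁: v₁ = √(μ/r₁) = √(3.15418×10^8/1.120×10^6) = 16.782 km/s.
On the transfer ellipse at r₁, v² = μ(2/r − 1/a) gives v_a = √[μ(2/r₁ − 1/a_t)] = 8.3908 km/s.
First burn Δv₁ = |v_a − v₁| = 8.391 km/s.
Circular speed at r₂: v₂ = √(μ/r₂) = 44.40 km/s.
Transfer-orbit speed at r₂: v_p = √[μ(2/r₂ − 1/a_t)] = 58.74 km/s.
Second burn Δv₂ = |v₂ − v_p| = 14.34 km/s.
Δv = Δv₁ + Δv₂ = 8.391 + 14.34 = 22.73 km/s.

Δv = 22.7 km/s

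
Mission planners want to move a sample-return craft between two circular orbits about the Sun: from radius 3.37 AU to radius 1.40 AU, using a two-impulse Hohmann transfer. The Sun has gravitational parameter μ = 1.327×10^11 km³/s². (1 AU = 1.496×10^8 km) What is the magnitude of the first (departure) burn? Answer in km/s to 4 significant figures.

In km: r₁ = 3.37 × 1.496×10^8 = 5.04152×10^8 km; r₂ = 1.40 × 1.496×10^8 = 2.0944×10^8 km.
Semi-major axis of the transfer orbit: a_t = (5.04152×10^8 + 2.0944×10^8)/2 = 3.56796×10^8 km.
On the circular orbit at r = 5.04152×10^8 km, v_c = √(μ/r) = 16.224 km/s.
Vis-viva on the transfer ellipse at r = 5.04152×10^8 km gives v_t = √[μ(2/r − 1/a_t)] = 12.430 km/s.
Δv₁ = |v_t − v_c| = |12.430 − 16.224| = 3.794 km/s.

Δv₁ = 3.794 km/s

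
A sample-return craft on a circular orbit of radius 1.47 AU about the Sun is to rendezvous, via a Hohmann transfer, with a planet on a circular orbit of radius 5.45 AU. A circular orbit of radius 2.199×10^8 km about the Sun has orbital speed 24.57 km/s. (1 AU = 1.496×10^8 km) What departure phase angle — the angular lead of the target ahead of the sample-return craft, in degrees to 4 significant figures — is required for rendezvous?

φ = 88.95°

From the circular-orbit relation v² = μ/r at r = 2.199×10^8 km: μ = v²r = (24.57)² × 2.199×10^8 = 1.32750×10^11 km³/s².
In km: r₁ = 1.47 × 1.496×10^8 = 2.19912×10^8 km; r₂ = 5.45 × 1.496×10^8 = 8.1532×10^8 km.
The Hohmann ellipse has a_t = (r₁ + r₂)/2 = 5.17616×10^8 km.
The half-period of the transfer ellipse is t = π√(a_t³/μ) = 1.01542×10^8 s.
Target angular speed ω₂ = √(μ/r₂³) = 1.56504×10^-8 rad/s.
Angle swept by the target during transfer: ω₂·t = 1.5892 rad = 91.05°.
The sample-return craft traverses 180° on the transfer ellipse, so the target must lead by 180° − 91.05° = 88.95°.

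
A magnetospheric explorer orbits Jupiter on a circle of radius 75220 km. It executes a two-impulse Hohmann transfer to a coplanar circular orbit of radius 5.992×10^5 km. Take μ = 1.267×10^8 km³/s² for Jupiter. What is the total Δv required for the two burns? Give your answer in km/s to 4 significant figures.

Δv = 21.34 km/s

Transfer-ellipse semi-major axis a_t = (r₁ + r₂)/2 = (75220 + 5.992×10^5)/2 = 3.3721×10^5 km.
Circular speed at r₁: v₁ = √(μ/r₁) = √(1.267×10^8/75220) = 41.04 km/s.
Transfer-orbit speed at r₁ (v² = μ(2/r − 1/a)): v_p = √[μ(2/r₁ − 1/a_t)] = 54.71 km/s.
First burn Δv₁ = |v_p − v₁| = 13.67 km/s.
Circular speed at r₂: v₂ = √(μ/r₂) = 14.541 km/s.
Transfer-orbit speed at r₂: v_a = √[μ(2/r₂ − 1/a_t)] = 6.8678 km/s.
Second burn Δv₂ = |v₂ − v_a| = 7.673 km/s.
Δv = Δv₁ + Δv₂ = 13.67 + 7.673 = 21.34 km/s.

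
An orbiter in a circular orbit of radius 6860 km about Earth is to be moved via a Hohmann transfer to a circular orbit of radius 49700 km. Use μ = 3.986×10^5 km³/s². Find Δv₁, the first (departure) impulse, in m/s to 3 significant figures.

Δv₁ = 2480 m/s

Transfer-ellipse semi-major axis a_t = (r₁ + r₂)/2 = (6860 + 49700)/2 = 28280 km.
Circular speed at r = 6860 km: v_c = √(μ/r) = 7.62266 km/s.
Vis-viva on the transfer ellipse at r = 6860 km gives v_t = √[μ(2/r − 1/a_t)] = 10.1052 km/s.
Δv₁ = |v_t − v_c| = |10.1052 − 7.62266| = 2.483 km/s.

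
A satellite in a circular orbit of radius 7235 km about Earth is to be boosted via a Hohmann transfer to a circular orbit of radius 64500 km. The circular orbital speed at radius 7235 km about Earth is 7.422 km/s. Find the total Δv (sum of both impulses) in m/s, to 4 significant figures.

Δv = 3900 m/s

From the circular-orbit relation v² = μ/r at r = 7235 km: μ = v²r = (7.422)² × 7235 = 3.98548×10^5 km³/s².
Semi-major axis of the transfer orbit: a_t = (7235 + 64500)/2 = 35867.5 km.
At r₁ the circular-orbit speed is v₁ = √(μ/r₁) = 7.422 km/s.
Transfer-orbit speed at r₁ (vis-viva equation): v_p = √[μ(2/r₁ − 1/a_t)] = 9.953 km/s.
First burn Δv₁ = |v_p − v₁| = 2.531 km/s.
Circular speed at r₂: v₂ = √(μ/r₂) = 2.4858 km/s.
Transfer-orbit speed at r₂: v_a = √[μ(2/r₂ − 1/a_t)] = 1.1164 km/s.
Second burn Δv₂ = |v₂ − v_a| = 1.369 km/s.
Δv = Δv₁ + Δv₂ = 2.531 + 1.369 = 3.900 km/s.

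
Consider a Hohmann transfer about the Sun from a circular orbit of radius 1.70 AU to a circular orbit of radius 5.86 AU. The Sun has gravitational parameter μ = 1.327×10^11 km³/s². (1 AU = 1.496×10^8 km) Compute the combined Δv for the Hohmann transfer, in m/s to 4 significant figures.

In km: r₁ = 1.70 × 1.496×10^8 = 2.5432×10^8 km; r₂ = 5.86 × 1.496×10^8 = 8.76656×10^8 km.
Transfer-ellipse semi-major axis a_t = (r₁ + r₂)/2 = (2.5432×10^8 + 8.76656×10^8)/2 = 5.65488×10^8 km.
Circular speed at r₁: v₁ = √(μ/r₁) = √(1.327×10^11/2.5432×10^8) = 22.8426 km/s.
On the transfer ellipse at r₁, vis-viva equation gives v_p = √[μ(2/r₁ − 1/a_t)] = 28.4412 km/s.
First burn Δv₁ = |v_p − v₁| = 5.599 km/s.
At r₂, v₂ = √(μ/r₂) = 12.303 km/s.
Transfer-orbit speed at r₂: v_a = √[μ(2/r₂ − 1/a_t)] = 8.2509 km/s.
Second burn Δv₂ = |v₂ − v_a| = 4.052 km/s.
Total Δv = Δv₁ + Δv₂ = 9.651 km/s.

Δv = 9651 m/s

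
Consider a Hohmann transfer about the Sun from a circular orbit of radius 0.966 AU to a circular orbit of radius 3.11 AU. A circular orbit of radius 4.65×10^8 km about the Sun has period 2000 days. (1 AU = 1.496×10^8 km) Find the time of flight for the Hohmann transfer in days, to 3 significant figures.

From Kepler's third law T² = 4π²r³/μ at r = 4.65×10^8 km, T = 2000 days = 2000 × 86400 s = 1.728×10^8 s: μ = 4π²r³/T² = 1.32932×10^11 km³/s².
In km: r₁ = 0.966 × 1.496×10^8 = 1.445136×10^8 km; r₂ = 3.11 × 1.496×10^8 = 4.65256×10^8 km.
Semi-major axis of the transfer orbit: a_t = (1.445136×10^8 + 4.65256×10^8)/2 = 3.048848×10^8 km.
Half the transfer-orbit period gives t = π√(a_t³/μ) = 4.587×10^7 s.
Converting: 4.587×10^7 s ÷ 86400 s/day = 531 days.

t = 531 days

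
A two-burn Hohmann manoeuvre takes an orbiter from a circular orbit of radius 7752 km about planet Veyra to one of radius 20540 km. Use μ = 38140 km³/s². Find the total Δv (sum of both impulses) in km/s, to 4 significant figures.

The Hohmann ellipse has a_t = (r₁ + r₂)/2 = 14146 km.
At r₁ the circular-orbit speed is v₁ = √(μ/r₁) = 2.2181 km/s.
On the transfer ellipse at r₁, vis-viva gives v_p = √[μ(2/r₁ − 1/a_t)] = 2.6728 km/s.
First burn Δv₁ = |v_p − v₁| = 0.4547 km/s.
Circular speed at r₂: v₂ = √(μ/r₂) = 1.36267 km/s.
Transfer-orbit speed at r₂: v_a = √[μ(2/r₂ − 1/a_t)] = 1.00874 km/s.
Second burn Δv₂ = |v₂ − v_a| = 0.3539 km/s.
Δv = Δv₁ + Δv₂ = 0.4547 + 0.3539 = 0.8086 km/s.

Δv = 0.8086 km/s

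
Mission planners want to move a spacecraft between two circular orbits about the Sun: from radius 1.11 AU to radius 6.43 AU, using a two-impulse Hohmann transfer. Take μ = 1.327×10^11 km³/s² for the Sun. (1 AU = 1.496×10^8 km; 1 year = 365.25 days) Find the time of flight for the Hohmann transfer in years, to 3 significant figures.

In km: r₁ = 1.11 × 1.496×10^8 = 1.66056×10^8 km; r₂ = 6.43 × 1.496×10^8 = 9.61928×10^8 km.
Transfer-ellipse semi-major axis a_t = (r₁ + r₂)/2 = (1.66056×10^8 + 9.61928×10^8)/2 = 5.63992×10^8 km.
Half the transfer-orbit period gives t = π√(a_t³/μ) = 1.155×10^8 s.
Converting: 1.155×10^8 s ÷ 3.15576×10^7 s/year (365.25 × 86400) = 3.66 years.

t = 3.66 years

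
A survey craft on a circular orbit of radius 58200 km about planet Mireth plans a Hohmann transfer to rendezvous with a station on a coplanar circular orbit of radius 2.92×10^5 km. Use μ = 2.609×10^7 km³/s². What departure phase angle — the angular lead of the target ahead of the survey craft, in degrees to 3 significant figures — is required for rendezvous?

Semi-major axis of the transfer orbit: a_t = (58200 + 2.920×10^5)/2 = 1.751×10^5 km.
The half-period of the transfer ellipse is t = π√(a_t³/μ) = 45065 s.
The target's mean motion on its circular orbit is ω₂ = √(μ/r₂³) = 3.2371×10^-5 rad/s.
Angle swept by the target during transfer: ω₂·t = 1.4588 rad = 83.58°.
The survey craft traverses 180° on the transfer ellipse, so the target must lead by 180° − 83.58° = 96.4°.

φ = 96.4°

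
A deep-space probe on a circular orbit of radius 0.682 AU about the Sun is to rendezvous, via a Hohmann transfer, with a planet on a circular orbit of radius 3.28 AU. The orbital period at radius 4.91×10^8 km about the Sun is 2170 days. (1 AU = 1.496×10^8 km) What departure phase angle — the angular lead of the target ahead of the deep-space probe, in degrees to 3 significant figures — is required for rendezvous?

From Kepler's third law T² = 4π²r³/μ at r = 4.91×10^8 km, T = 2170 days = 2170 × 86400 s = 1.87488×10^8 s: μ = 4π²r³/T² = 1.32940×10^11 km³/s².
In km: r₁ = 0.682 × 1.496×10^8 = 1.020272×10^8 km; r₂ = 3.28 × 1.496×10^8 = 4.90688×10^8 km.
The Hohmann ellipse has a_t = (r₁ + r₂)/2 = 2.963576×10^8 km.
The half-period of the transfer ellipse is t = π√(a_t³/μ) = 4.3959×10^7 s.
The target's mean motion on its circular orbit is ω₂ = √(μ/r₂³) = 3.3544×10^-8 rad/s.
Angle swept by the target during transfer: ω₂·t = 1.4746 rad = 84.49°.
The deep-space probe traverses 180° on the transfer ellipse, so the target must lead by 180° − 84.49° = 95.5°.

φ = 95.5°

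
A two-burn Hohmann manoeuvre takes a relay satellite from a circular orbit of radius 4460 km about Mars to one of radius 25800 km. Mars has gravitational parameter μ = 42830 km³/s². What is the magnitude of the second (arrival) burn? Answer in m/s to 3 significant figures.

Transfer-ellipse semi-major axis a_t = (r₁ + r₂)/2 = (4460 + 25800)/2 = 15130 km.
Circular speed at r = 25800 km: v_c = √(μ/r) = 1.2884 km/s.
Vis-viva on the transfer ellipse at r = 25800 km gives v_t = √[μ(2/r − 1/a_t)] = 0.69954 km/s.
Δv₂ = |v_t − v_c| = |0.69954 − 1.2884| = 0.5889 km/s.

Δv₂ = 589 m/s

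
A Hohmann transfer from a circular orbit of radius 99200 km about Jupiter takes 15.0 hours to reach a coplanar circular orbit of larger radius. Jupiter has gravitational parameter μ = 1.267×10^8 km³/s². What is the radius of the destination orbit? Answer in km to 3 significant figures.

Transfer time t = 15.0 hours = 54000 s, and t = π√(a_t³/μ).
So a_t = (μ t²/π²)^(1/3) = (1.267×10^8 × (54000)² / π²)^(1/3) = 3.3452×10^5 km.
Since a_t = (r₁ + r₂)/2, r₂ = 2a_t − r₁ = 2×3.3452×10^5 − 99200 = 5.6984×10^5 km.

r₂ = 5.70×10^5 km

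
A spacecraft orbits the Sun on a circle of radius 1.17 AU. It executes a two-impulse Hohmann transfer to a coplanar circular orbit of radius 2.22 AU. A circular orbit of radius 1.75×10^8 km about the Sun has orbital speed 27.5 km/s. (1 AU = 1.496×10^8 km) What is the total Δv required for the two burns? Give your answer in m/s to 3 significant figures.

From the circular-orbit relation v² = μ/r at r = 1.75×10^8 km: μ = v²r = (27.5)² × 1.75×10^8 = 1.32344×10^11 km³/s².
In km: r₁ = 1.17 × 1.496×10^8 = 1.75032×10^8 km; r₂ = 2.22 × 1.496×10^8 = 3.32112×10^8 km.
Transfer-ellipse semi-major axis a_t = (r₁ + r₂)/2 = (1.75032×10^8 + 3.32112×10^8)/2 = 2.53572×10^8 km.
At r₁ the circular-orbit speed is v₁ = √(μ/r₁) = 27.497 km/s.
On the transfer ellipse at r₁, v² = μ(2/r − 1/a) gives v_p = √[μ(2/r₁ − 1/a_t)] = 31.469 km/s.
First burn Δv₁ = |v_p − v₁| = 3.972 km/s.
Circular speed at r₂: v₂ = √(μ/r₂) = 19.962 km/s.
Transfer-orbit speed at r₂: v_a = √[μ(2/r₂ − 1/a_t)] = 16.585 km/s.
Second burn Δv₂ = |v₂ − v_a| = 3.377 km/s.
Δv = Δv₁ + Δv₂ = 3.972 + 3.377 = 7.349 km/s.

Δv = 7350 m/s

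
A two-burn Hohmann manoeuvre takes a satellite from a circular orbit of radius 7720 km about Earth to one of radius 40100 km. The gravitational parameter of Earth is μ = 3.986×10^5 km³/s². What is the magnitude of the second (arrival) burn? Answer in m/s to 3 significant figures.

Δv₂ = 1360 m/s

Transfer-ellipse semi-major axis a_t = (r₁ + r₂)/2 = (7720 + 40100)/2 = 23910 km.
On the circular orbit at r = 40100 km, v_c = √(μ/r) = 3.1528 km/s.
Transfer-orbit speed at the same r (vis-viva, a = a_t): v_t = √[μ(2/r − 1/a_t)] = 1.7915 km/s.
Δv₂ = |v_t − v_c| = |1.7915 − 3.1528| = 1.361 km/s.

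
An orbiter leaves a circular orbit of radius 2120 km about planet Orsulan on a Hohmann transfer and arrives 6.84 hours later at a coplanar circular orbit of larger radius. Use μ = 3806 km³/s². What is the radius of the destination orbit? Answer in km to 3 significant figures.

r₂ = 10200 km

Transfer time t = 6.84 hours = 24624 s, and t = π√(a_t³/μ).
So a_t = (μ t²/π²)^(1/3) = (3806 × (24624)² / π²)^(1/3) = 6160.7 km.
Since a_t = (r₁ + r₂)/2, r₂ = 2a_t − r₁ = 2×6160.7 − 2120 = 10201.4 km.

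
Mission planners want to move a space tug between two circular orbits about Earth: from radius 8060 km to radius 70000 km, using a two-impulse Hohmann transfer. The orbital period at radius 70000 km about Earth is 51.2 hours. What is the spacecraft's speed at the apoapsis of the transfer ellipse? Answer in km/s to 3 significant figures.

v = 1.08 km/s

From Kepler's third law T² = 4π²r³/μ at r = 70000 km, T = 51.2 hours = 51.2 × 3600 s = 1.8432×10^5 s: μ = 4π²r³/T² = 3.98574×10^5 km³/s².
Semi-major axis of the transfer orbit: a_t = (8060 + 70000)/2 = 39030 km.
The apoapsis of the transfer ellipse is at r = 70000 km.
From the vis-viva equation, v = √[μ(2/r − 1/a_t)] = 1.084 km/s.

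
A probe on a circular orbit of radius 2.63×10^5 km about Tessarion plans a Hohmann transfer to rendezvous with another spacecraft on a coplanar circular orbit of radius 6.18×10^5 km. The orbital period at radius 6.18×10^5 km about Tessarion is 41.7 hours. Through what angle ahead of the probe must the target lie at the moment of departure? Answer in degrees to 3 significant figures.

From Kepler's third law T² = 4π²r³/μ at r = 6.18×10^5 km, T = 41.7 hours = 41.7 × 3600 s = 1.5012×10^5 s: μ = 4π²r³/T² = 4.13474×10^8 km³/s².
Semi-major axis of the transfer orbit: a_t = (2.630×10^5 + 6.180×10^5)/2 = 4.405×10^5 km.
The half-period of the transfer ellipse is t = π√(a_t³/μ) = 45169 s.
Target angular speed ω₂ = √(μ/r₂³) = 4.1854×10^-5 rad/s.
Angle swept by the target during transfer: ω₂·t = 1.891 rad = 108.3°.
The probe traverses 180° on the transfer ellipse, so the target must lead by 180° − 108.3° = 71.7°.

φ = 71.7°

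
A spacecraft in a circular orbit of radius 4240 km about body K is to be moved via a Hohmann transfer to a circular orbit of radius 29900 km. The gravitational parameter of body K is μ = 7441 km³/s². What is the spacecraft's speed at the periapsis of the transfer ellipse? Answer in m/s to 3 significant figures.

The Hohmann ellipse has a_t = (r₁ + r₂)/2 = 17070 km.
At periapsis, r = 4240 km.
Vis-viva: v = √[μ(2/r − 1/a_t)] = √[7441 × (2/4240 − 1/17070)] = 1.753 km/s.

v = 1750 m/s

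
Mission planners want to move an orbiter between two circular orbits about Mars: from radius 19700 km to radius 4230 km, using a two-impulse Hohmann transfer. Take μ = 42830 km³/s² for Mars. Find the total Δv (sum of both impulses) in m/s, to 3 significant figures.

Semi-major axis of the transfer orbit: a_t = (19700 + 4230)/2 = 11965 km.
Circular speed at r₁: v₁ = √(μ/r₁) = √(42830/19700) = 1.4745 km/s.
Transfer-orbit speed at r₁ (v² = μ(2/r − 1/a)): v_a = √[μ(2/r₁ − 1/a_t)] = 0.87671 km/s.
First burn Δv₁ = |v_a − v₁| = 0.5978 km/s.
At r₂, v₂ = √(μ/r₂) = 3.182 km/s.
Transfer-orbit speed at r₂: v_p = √[μ(2/r₂ − 1/a_t)] = 4.083 km/s.
Second burn Δv₂ = |v₂ − v_p| = 0.9010 km/s.
Total Δv = Δv₁ + Δv₂ = 1.499 km/s.

Δv = 1500 m/s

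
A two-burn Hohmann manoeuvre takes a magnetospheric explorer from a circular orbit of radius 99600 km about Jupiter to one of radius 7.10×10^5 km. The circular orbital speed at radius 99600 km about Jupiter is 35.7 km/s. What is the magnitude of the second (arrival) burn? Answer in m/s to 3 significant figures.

From the circular-orbit relation v² = μ/r at r = 99600 km: μ = v²r = (35.7)² × 99600 = 1.26939×10^8 km³/s².
The Hohmann ellipse has a_t = (r₁ + r₂)/2 = 4.048×10^5 km.
On the circular orbit at r = 7.100×10^5 km, v_c = √(μ/r) = 13.3711 km/s.
Transfer-orbit speed at the same r (vis-viva, a = a_t): v_t = √[μ(2/r − 1/a_t)] = 6.63251 km/s.
Δv₂ = |v_t − v_c| = |6.63251 − 13.3711| = 6.739 km/s.

Δv₂ = 6740 m/s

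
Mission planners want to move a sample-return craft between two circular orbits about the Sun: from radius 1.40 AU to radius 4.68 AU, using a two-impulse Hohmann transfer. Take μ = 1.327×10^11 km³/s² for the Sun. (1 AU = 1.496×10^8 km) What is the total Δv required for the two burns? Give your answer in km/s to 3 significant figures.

Δv = 10.5 km/s

In km: r₁ = 1.40 × 1.496×10^8 = 2.0944×10^8 km; r₂ = 4.68 × 1.496×10^8 = 7.00128×10^8 km.
The Hohmann ellipse has a_t = (r₁ + r₂)/2 = 4.54784×10^8 km.
At r₁ the circular-orbit speed is v₁ = √(μ/r₁) = 25.1713 km/s.
Transfer-orbit speed at r₁ (vis-viva): v_p = √[μ(2/r₁ − 1/a_t)] = 31.2314 km/s.
First burn Δv₁ = |v_p − v₁| = 6.0601 km/s.
At r₂, v₂ = √(μ/r₂) = 13.7672 km/s.
Transfer-orbit speed at r₂: v_a = √[μ(2/r₂ − 1/a_t)] = 9.34273 km/s.
Second burn Δv₂ = |v₂ − v_a| = 4.4245 km/s.
Total Δv = Δv₁ + Δv₂ = 10.48 km/s.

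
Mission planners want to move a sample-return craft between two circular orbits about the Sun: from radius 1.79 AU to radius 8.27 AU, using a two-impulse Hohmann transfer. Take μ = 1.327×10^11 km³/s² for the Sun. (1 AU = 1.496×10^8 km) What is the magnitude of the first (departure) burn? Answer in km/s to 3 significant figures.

Δv₁ = 6.28 km/s

In km: r₁ = 1.79 × 1.496×10^8 = 2.67784×10^8 km; r₂ = 8.27 × 1.496×10^8 = 1.237192×10^9 km.
The Hohmann ellipse has a_t = (r₁ + r₂)/2 = 7.52488×10^8 km.
On the circular orbit at r = 2.67784×10^8 km, v_c = √(μ/r) = 22.261 km/s.
Transfer-orbit speed at the same r (vis-viva, a = a_t): v_t = √[μ(2/r − 1/a_t)] = 28.544 km/s.
Δv₁ = |v_t − v_c| = |28.544 − 22.261| = 6.283 km/s.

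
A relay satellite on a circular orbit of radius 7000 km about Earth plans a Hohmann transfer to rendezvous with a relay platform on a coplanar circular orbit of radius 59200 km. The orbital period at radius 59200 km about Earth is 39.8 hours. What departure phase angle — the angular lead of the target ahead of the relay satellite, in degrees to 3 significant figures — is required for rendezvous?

From Kepler's third law T² = 4π²r³/μ at r = 59200 km, T = 39.8 hours = 39.8 × 3600 s = 1.4328×10^5 s: μ = 4π²r³/T² = 3.98982×10^5 km³/s².
Transfer-ellipse semi-major axis a_t = (r₁ + r₂)/2 = (7000 + 59200)/2 = 33100 km.
Transfer time t = π√(a_t³/μ) = 29951 s.
The target's mean motion on its circular orbit is ω₂ = √(μ/r₂³) = 4.3852×10^-5 rad/s.
Angle swept by the target during transfer: ω₂·t = 1.3134 rad = 75.25°.
The relay satellite traverses 180° on the transfer ellipse, so the target must lead by 180° − 75.25° = 105°.

φ = 105°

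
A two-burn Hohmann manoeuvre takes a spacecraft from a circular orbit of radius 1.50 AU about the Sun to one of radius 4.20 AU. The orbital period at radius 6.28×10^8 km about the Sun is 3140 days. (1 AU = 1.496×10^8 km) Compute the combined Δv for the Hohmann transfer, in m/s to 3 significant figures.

From Kepler's third law T² = 4π²r³/μ at r = 6.28×10^8 km, T = 3140 days = 3140 × 86400 s = 2.71296×10^8 s: μ = 4π²r³/T² = 1.32847×10^11 km³/s².
In km: r₁ = 1.50 × 1.496×10^8 = 2.244×10^8 km; r₂ = 4.20 × 1.496×10^8 = 6.2832×10^8 km.
Transfer-ellipse semi-major axis a_t = (r₁ + r₂)/2 = (2.244×10^8 + 6.2832×10^8)/2 = 4.2636×10^8 km.
Circular speed at r₁: v₁ = √(μ/r₁) = √(1.32847×10^11/2.244×10^8) = 24.331 km/s.
Transfer-orbit speed at r₁ (vis-viva equation): v_p = √[μ(2/r₁ − 1/a_t)] = 29.537 km/s.
First burn Δv₁ = |v_p − v₁| = 5.206 km/s.
Circular speed at r₂: v₂ = √(μ/r₂) = 14.541 km/s.
Transfer-orbit speed at r₂: v_a = √[μ(2/r₂ − 1/a_t)] = 10.549 km/s.
Second burn Δv₂ = |v₂ − v_a| = 3.992 km/s.
Δv = Δv₁ + Δv₂ = 5.206 + 3.992 = 9.198 km/s.

Δv = 9200 m/s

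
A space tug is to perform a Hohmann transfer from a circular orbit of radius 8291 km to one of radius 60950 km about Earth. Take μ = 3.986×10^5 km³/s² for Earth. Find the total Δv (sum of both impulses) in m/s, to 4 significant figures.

The Hohmann ellipse has a_t = (r₁ + r₂)/2 = 34620.5 km.
At r₁ the circular-orbit speed is v₁ = √(μ/r₁) = 6.934 km/s.
Transfer-orbit speed at r₁ (vis-viva equation): v_p = √[μ(2/r₁ − 1/a_t)] = 9.200 km/s.
First burn Δv₁ = |v_p − v₁| = 2.266 km/s.
At r₂, v₂ = √(μ/r₂) = 2.557 km/s.
Transfer-orbit speed at r₂: v_a = √[μ(2/r₂ − 1/a_t)] = 1.251 km/s.
Second burn Δv₂ = |v₂ − v_a| = 1.306 km/s.
Δv = Δv₁ + Δv₂ = 2.266 + 1.306 = 3.572 km/s.

Δv = 3572 m/s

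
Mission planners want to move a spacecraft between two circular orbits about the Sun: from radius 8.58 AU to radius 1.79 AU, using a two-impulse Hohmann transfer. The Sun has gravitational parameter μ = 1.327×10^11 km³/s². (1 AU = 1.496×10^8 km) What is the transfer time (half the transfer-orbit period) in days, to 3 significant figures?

In km: r₁ = 8.58 × 1.496×10^8 = 1.283568×10^9 km; r₂ = 1.79 × 1.496×10^8 = 2.67784×10^8 km.
The Hohmann ellipse has a_t = (r₁ + r₂)/2 = 7.75676×10^8 km.
Half the transfer-orbit period gives t = π√(a_t³/μ) = 1.863×10^8 s.
Converting: 1.863×10^8 s ÷ 86400 s/day = 2160 days.

t = 2160 days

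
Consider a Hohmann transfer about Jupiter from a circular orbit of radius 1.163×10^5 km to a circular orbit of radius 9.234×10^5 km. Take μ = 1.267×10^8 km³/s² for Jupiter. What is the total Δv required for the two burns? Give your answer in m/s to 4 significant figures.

Δv = 17160 m/s

Semi-major axis of the transfer orbit: a_t = (1.163×10^5 + 9.234×10^5)/2 = 5.1985×10^5 km.
At r₁ the circular-orbit speed is v₁ = √(μ/r₁) = 33.006 km/s.
On the transfer ellipse at r₁, v² = μ(2/r − 1/a) gives v_p = √[μ(2/r₁ − 1/a_t)] = 43.990 km/s.
First burn Δv₁ = |v_p − v₁| = 10.984 km/s.
Circular speed at r₂: v₂ = √(μ/r₂) = 11.71368 km/s.
Transfer-orbit speed at r₂: v_a = √[μ(2/r₂ − 1/a_t)] = 5.540439 km/s.
Second burn Δv₂ = |v₂ − v_a| = 6.1732 km/s.
Δv = Δv₁ + Δv₂ = 10.984 + 6.1732 = 17.16 km/s.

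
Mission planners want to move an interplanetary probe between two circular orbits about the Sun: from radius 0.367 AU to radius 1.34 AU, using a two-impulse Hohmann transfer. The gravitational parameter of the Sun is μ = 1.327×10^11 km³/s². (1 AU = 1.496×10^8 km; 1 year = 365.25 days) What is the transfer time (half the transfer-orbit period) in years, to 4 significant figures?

t = 0.3943 years

In km: r₁ = 0.367 × 1.496×10^8 = 5.49032×10^7 km; r₂ = 1.34 × 1.496×10^8 = 2.00464×10^8 km.
Transfer-ellipse semi-major axis a_t = (r₁ + r₂)/2 = (5.49032×10^7 + 2.00464×10^8)/2 = 1.276836×10^8 km.
Half the transfer-orbit period gives t = π√(a_t³/μ) = 1.2443×10^7 s.
Converting: 1.2443×10^7 s ÷ 3.15576×10^7 s/year (365.25 × 86400) = 0.3943 years.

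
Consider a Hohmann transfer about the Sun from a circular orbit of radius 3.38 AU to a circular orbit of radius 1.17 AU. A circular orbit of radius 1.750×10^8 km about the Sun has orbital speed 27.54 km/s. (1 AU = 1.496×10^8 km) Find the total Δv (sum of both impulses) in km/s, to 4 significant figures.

Δv = 10.61 km/s

From the circular-orbit relation v² = μ/r at r = 1.750×10^8 km: μ = v²r = (27.54)² × 1.750×10^8 = 1.32729×10^11 km³/s².
In km: r₁ = 3.38 × 1.496×10^8 = 5.05648×10^8 km; r₂ = 1.17 × 1.496×10^8 = 1.75032×10^8 km.
Semi-major axis of the transfer orbit: a_t = (5.05648×10^8 + 1.75032×10^8)/2 = 3.4034×10^8 km.
At r₁ the circular-orbit speed is v₁ = √(μ/r₁) = 16.202 km/s.
On the transfer ellipse at r₁, v² = μ(2/r − 1/a) gives v_a = √[μ(2/r₁ − 1/a_t)] = 11.619 km/s.
First burn Δv₁ = |v_a − v₁| = 4.583 km/s.
Circular speed at r₂: v₂ = √(μ/r₂) = 27.537 km/s.
Transfer-orbit speed at r₂: v_p = √[μ(2/r₂ − 1/a_t)] = 33.565 km/s.
Second burn Δv₂ = |v₂ − v_p| = 6.028 km/s.
Total Δv = Δv₁ + Δv₂ = 10.61 km/s.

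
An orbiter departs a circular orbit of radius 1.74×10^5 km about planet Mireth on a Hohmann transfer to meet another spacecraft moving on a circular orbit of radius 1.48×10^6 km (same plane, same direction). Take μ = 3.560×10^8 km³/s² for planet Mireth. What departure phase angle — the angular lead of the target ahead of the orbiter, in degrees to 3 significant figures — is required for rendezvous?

φ = 105°

Transfer-ellipse semi-major axis a_t = (r₁ + r₂)/2 = (1.740×10^5 + 1.480×10^6)/2 = 8.270×10^5 km.
Transfer time t = π√(a_t³/μ) = 1.25223×10^5 s.
Target angular speed ω₂ = √(μ/r₂³) = 1.04793×10^-5 rad/s.
Angle swept by the target during transfer: ω₂·t = 1.31225 rad = 75.19°.
The orbiter traverses 180° on the transfer ellipse, so the target must lead by 180° − 75.19° = 105°.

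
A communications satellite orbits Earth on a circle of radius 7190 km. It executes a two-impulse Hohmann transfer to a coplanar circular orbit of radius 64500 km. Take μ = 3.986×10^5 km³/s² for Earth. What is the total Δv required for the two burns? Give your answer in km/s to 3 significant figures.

Δv = 3.91 km/s

The Hohmann ellipse has a_t = (r₁ + r₂)/2 = 35845 km.
Circular speed at r₁: v₁ = √(μ/r₁) = √(3.986×10^5/7190) = 7.446 km/s.
Transfer-orbit speed at r₁ (vis-viva): v_p = √[μ(2/r₁ − 1/a_t)] = 9.988 km/s.
First burn Δv₁ = |v_p − v₁| = 2.542 km/s.
Circular speed at r₂: v₂ = √(μ/r₂) = 2.486 km/s.
Transfer-orbit speed at r₂: v_a = √[μ(2/r₂ − 1/a_t)] = 1.113 km/s.
Second burn Δv₂ = |v₂ − v_a| = 1.373 km/s.
Total Δv = Δv₁ + Δv₂ = 3.915 km/s.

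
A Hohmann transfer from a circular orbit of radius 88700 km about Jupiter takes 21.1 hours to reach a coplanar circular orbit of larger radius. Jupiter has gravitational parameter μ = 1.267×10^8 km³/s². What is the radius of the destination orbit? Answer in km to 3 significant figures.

Transfer time t = 21.1 hours = 75960 s, and t = π√(a_t³/μ).
So a_t = (μ t²/π²)^(1/3) = (1.267×10^8 × (75960)² / π²)^(1/3) = 4.1997×10^5 km.
Since a_t = (r₁ + r₂)/2, r₂ = 2a_t − r₁ = 2×4.1997×10^5 − 88700 = 7.5124×10^5 km.

r₂ = 7.51×10^5 km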